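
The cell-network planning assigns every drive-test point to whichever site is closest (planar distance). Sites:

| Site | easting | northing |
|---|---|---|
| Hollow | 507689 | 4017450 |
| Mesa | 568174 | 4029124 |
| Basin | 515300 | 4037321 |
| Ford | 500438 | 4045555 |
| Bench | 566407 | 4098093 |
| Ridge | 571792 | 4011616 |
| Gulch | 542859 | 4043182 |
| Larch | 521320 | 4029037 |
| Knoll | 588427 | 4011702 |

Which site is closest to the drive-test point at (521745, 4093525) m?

Bench

Squared distances to each site:
Hollow: 5984976761.000; Mesa: 6303140842.000; Basin: 3200427641.000; Ford: 2755109149.000; Bench: 2015560868.000; Ridge: 9213786490.000; Gulch: 2980218645.000; Larch: 4158882769.000; Knoll: 11141492453.000.
Minimum at Bench.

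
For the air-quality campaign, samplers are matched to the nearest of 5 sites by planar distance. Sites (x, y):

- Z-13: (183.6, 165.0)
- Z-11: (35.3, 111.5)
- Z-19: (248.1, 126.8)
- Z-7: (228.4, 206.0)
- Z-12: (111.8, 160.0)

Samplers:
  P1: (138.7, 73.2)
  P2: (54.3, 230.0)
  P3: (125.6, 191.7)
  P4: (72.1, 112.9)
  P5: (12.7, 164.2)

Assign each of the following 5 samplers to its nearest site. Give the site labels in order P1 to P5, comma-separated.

P1 → Z-12 (d²=8257.85)
P2 → Z-12 (d²=8206.25)
P3 → Z-12 (d²=1195.33)
P4 → Z-11 (d²=1356.20)
P5 → Z-11 (d²=3288.05)

Z-12, Z-12, Z-12, Z-11, Z-11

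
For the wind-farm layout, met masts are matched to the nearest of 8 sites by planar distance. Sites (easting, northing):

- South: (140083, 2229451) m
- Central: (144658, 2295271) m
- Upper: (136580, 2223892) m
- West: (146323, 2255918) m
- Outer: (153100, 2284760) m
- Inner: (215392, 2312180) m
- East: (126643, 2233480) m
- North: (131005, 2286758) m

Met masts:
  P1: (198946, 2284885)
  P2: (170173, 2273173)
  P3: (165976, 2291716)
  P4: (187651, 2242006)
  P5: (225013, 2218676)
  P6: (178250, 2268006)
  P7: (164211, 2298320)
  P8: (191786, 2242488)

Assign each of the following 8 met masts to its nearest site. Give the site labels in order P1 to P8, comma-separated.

P1 → Inner (d²=1015487941.00)
P2 → Outer (d²=425745898.00)
P3 → Outer (d²=214177312.00)
P4 → West (d²=1901547328.00)
P5 → South (d²=7329205525.00)
P6 → Outer (d²=913219016.00)
P7 → Outer (d²=307327921.00)
P8 → West (d²=2247249269.00)

Inner, Outer, Outer, West, South, Outer, Outer, West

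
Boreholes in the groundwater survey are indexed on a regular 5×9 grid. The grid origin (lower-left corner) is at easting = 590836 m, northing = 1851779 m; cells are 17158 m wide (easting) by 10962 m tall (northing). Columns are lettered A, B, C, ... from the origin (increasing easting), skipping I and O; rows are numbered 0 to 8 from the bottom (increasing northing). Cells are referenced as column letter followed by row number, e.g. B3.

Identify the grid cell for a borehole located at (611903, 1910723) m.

Column index: ⌊(611903 − 590836) / 17158⌋ = ⌊1.228⌋ = 1 → column B
Row offset from origin: ⌊(1910723 − 1851779) / 10962⌋ = ⌊5.377⌋ = 5 → row 5

B5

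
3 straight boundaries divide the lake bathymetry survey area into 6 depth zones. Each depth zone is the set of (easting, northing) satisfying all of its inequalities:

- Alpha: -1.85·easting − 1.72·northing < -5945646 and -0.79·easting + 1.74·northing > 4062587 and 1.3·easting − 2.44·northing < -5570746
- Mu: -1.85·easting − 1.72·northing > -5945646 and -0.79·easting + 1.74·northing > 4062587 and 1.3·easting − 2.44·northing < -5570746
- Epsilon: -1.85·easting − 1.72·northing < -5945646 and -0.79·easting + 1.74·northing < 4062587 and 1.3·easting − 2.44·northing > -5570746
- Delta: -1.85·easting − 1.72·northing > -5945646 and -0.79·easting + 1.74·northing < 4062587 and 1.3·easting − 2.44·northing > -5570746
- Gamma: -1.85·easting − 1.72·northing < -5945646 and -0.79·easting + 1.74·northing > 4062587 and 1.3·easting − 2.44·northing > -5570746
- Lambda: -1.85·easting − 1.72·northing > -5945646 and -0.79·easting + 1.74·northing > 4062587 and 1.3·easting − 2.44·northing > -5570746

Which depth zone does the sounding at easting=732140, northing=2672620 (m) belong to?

-1.85·732140 − 1.72·2672620 = -5951365.400, which is < -5945646
-0.79·732140 + 1.74·2672620 = 4071968.200, which is > 4062587
1.3·732140 − 2.44·2672620 = -5569410.800, which is > -5570746
This sign pattern matches Gamma.

Gamma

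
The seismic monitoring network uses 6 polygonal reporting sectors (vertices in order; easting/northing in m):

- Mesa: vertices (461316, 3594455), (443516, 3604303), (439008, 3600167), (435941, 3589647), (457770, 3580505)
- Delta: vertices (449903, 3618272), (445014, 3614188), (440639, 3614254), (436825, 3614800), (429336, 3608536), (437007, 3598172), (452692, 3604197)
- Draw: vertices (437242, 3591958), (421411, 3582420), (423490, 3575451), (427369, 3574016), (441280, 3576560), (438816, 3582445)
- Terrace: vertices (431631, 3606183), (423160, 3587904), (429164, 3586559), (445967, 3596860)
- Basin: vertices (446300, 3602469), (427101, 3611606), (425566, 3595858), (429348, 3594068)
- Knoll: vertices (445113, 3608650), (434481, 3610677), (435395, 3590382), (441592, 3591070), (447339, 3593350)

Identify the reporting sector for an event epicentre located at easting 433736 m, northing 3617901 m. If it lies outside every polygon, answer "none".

none

Cast a ray rightward from (433736, 3617901). For each polygon, the edges (by vertex number in listed order) whose endpoints lie on opposite sides of northing = 3617901, where each meets that height, and whether that is right or left of the point:
Mesa: no edge straddles that height → 0 crossings.
Delta: 1–2 at easting≈449458.9 (right), 7–1 at easting≈449976.5 (right) → 2 crossings.
Draw: no edge straddles that height → 0 crossings.
Terrace: no edge straddles that height → 0 crossings.
Basin: no edge straddles that height → 0 crossings.
Knoll: no edge straddles that height → 0 crossings.
All counts are even, so the point lies outside every listed polygon.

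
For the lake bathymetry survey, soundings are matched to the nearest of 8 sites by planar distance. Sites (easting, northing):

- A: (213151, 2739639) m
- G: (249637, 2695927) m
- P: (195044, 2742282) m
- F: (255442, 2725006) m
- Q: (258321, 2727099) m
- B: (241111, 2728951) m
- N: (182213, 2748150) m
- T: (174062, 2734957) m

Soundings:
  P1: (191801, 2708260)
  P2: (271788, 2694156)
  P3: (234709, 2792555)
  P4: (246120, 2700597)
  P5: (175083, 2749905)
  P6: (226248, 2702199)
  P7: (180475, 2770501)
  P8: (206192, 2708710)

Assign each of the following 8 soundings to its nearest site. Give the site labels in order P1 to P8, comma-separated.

T, G, A, G, N, G, N, A

P1 → T (d²=1027401930.00)
P2 → G (d²=493803242.00)
P3 → A (d²=3264850420.00)
P4 → G (d²=34178189.00)
P5 → N (d²=53916925.00)
P6 → G (d²=586383305.00)
P7 → N (d²=502587845.00)
P8 → A (d²=1005030722.00)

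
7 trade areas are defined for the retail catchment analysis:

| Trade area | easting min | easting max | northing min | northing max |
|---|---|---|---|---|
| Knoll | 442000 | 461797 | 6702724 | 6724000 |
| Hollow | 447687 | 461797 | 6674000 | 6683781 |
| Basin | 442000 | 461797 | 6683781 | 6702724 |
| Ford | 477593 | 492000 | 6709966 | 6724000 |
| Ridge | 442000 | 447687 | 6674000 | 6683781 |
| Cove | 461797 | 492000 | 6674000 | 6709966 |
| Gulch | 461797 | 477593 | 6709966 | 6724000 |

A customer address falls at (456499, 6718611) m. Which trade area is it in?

The point has easting = 456499 and northing = 6718611.
Only Knoll satisfies 442000 ≤ easting ≤ 461797 and 6702724 ≤ northing ≤ 6724000.

Knoll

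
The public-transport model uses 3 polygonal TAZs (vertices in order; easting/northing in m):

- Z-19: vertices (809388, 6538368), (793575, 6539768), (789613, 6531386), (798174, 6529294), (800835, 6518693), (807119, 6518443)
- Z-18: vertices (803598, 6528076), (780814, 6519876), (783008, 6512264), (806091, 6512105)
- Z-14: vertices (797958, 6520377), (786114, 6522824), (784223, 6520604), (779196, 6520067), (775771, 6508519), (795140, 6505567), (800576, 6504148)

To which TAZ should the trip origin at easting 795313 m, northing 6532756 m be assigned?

Z-19

Cast a ray rightward from (795313, 6532756). For each polygon, the edges (by vertex number in listed order) whose endpoints lie on opposite sides of northing = 6532756, where each meets that height, and whether that is right or left of the point:
Z-19: 2–3 at easting≈790260.6 (left), 6–1 at easting≈808748.9 (right) → 1 crossing.
Z-18: no edge straddles that height → 0 crossings.
Z-14: no edge straddles that height → 0 crossings.
Only Z-19 has an odd count, so the point is inside Z-19.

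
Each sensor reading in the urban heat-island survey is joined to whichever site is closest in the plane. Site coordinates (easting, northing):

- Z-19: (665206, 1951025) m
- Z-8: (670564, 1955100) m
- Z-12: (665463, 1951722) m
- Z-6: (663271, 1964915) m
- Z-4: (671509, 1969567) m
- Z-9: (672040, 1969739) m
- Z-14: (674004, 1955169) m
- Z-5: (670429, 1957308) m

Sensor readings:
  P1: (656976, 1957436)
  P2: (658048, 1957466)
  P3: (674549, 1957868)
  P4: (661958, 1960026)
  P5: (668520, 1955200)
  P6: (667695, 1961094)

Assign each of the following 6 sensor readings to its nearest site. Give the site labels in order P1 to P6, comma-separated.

P1 → Z-6 (d²=95562466.00)
P2 → Z-6 (d²=82767330.00)
P3 → Z-14 (d²=7581626.00)
P4 → Z-6 (d²=25626290.00)
P5 → Z-8 (d²=4187936.00)
P6 → Z-5 (d²=21808552.00)

Z-6, Z-6, Z-14, Z-6, Z-8, Z-5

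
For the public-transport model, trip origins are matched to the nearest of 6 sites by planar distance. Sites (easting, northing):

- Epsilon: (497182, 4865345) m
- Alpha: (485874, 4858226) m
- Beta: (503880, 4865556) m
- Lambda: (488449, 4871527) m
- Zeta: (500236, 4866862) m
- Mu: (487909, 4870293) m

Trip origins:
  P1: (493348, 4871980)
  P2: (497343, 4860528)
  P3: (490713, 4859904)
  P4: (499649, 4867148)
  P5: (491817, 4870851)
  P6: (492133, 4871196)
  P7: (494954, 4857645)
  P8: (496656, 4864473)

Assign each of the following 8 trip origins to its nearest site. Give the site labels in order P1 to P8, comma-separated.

Lambda, Epsilon, Alpha, Zeta, Lambda, Lambda, Epsilon, Epsilon

P1 → Lambda (d²=24205410.00)
P2 → Epsilon (d²=23229410.00)
P3 → Alpha (d²=26231605.00)
P4 → Zeta (d²=426365.00)
P5 → Lambda (d²=11800400.00)
P6 → Lambda (d²=13681417.00)
P7 → Epsilon (d²=64253984.00)
P8 → Epsilon (d²=1037060.00)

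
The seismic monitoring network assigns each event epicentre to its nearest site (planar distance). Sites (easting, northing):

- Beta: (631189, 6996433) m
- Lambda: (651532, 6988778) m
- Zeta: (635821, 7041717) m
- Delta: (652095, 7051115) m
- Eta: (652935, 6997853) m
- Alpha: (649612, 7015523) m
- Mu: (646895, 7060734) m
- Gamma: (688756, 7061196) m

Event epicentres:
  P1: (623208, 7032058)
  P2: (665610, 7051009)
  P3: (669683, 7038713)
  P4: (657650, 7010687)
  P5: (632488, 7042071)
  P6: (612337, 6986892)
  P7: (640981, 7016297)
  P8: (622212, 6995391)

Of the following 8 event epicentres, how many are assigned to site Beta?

2

P1 → Zeta
P2 → Delta
P3 → Delta
P4 → Alpha
P5 → Zeta
P6 → Beta
P7 → Alpha
P8 → Beta
2 of the 8 go to Beta.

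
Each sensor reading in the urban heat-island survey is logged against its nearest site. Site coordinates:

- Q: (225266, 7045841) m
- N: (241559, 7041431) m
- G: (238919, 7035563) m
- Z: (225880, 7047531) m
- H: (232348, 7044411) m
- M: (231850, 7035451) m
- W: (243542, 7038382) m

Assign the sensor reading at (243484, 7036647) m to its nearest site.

W

Squared distances to each site:
Q: 416425160.000; N: 26592281.000; G: 22014281.000; Z: 428362272.000; H: 184290192.000; M: 136780372.000; W: 3013589.000.
Minimum at W.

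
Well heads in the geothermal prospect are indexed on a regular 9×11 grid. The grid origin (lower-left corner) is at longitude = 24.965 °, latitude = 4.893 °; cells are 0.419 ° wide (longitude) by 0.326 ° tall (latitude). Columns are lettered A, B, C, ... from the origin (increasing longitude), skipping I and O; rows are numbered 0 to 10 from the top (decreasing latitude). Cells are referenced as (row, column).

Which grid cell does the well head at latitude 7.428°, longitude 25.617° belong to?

(3, B)

Column index: ⌊(25.617 − 24.965) / 0.419⌋ = ⌊1.556⌋ = 1 → column B
Row offset from origin: ⌊(7.428 − 4.893) / 0.326⌋ = ⌊7.776⌋ = 7 → row 3 (counted from top)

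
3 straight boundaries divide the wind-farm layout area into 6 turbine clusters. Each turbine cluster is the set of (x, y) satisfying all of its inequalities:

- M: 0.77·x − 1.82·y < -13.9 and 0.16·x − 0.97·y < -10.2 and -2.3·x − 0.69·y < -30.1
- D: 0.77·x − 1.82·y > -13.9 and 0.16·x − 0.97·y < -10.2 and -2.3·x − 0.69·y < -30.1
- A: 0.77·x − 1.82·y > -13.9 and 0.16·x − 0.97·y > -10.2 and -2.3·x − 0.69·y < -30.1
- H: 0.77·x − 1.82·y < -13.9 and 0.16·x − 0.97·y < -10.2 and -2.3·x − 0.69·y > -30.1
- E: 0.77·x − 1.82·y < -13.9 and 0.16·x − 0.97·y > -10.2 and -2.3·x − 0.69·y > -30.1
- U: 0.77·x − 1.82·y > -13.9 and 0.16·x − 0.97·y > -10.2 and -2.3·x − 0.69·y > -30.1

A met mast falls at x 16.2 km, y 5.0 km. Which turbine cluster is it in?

A

0.77·16.2 − 1.82·5.0 = 3.374, which is > -13.9
0.16·16.2 − 0.97·5.0 = -2.258, which is > -10.2
-2.3·16.2 − 0.69·5.0 = -40.710, which is < -30.1
This sign pattern matches A.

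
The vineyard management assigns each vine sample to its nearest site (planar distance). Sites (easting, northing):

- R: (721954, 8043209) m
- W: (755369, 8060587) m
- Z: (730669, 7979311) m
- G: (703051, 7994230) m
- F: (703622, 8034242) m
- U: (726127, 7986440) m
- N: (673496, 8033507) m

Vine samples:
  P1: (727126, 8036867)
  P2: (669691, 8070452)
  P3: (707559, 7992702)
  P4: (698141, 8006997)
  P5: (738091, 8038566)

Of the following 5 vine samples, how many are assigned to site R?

P1 → R
P2 → N
P3 → G
P4 → G
P5 → R
2 of the 5 go to R.

2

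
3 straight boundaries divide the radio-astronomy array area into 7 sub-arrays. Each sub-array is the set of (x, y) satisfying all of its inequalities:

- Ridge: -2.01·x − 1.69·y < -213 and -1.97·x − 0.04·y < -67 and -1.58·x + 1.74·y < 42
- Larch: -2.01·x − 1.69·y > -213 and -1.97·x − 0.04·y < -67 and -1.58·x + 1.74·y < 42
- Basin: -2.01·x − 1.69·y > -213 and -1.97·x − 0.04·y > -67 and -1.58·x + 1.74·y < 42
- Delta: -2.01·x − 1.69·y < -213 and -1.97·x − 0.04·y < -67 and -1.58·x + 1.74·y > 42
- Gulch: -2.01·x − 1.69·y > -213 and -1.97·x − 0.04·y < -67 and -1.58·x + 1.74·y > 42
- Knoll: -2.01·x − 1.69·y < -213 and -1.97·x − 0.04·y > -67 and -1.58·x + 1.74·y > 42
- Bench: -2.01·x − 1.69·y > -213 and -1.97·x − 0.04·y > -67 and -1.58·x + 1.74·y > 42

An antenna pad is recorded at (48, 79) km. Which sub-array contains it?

Delta

-2.01·48 − 1.69·79 = -229.990, which is < -213
-1.97·48 − 0.04·79 = -97.720, which is < -67
-1.58·48 + 1.74·79 = 61.620, which is > 42
This sign pattern matches Delta.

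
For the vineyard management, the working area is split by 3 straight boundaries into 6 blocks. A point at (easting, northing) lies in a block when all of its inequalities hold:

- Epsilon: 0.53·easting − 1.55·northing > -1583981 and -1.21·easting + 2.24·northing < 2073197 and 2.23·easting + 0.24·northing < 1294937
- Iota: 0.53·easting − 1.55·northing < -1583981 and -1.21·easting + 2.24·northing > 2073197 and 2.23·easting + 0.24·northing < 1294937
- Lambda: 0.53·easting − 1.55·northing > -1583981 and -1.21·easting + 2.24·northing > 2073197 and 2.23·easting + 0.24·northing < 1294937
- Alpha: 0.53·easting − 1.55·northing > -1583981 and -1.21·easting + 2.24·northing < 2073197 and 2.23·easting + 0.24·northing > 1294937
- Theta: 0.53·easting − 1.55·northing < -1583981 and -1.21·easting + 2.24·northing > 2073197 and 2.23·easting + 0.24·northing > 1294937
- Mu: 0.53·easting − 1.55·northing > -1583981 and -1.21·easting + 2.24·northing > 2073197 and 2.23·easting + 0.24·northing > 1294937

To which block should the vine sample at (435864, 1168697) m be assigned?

0.53·435864 − 1.55·1168697 = -1580472.430, which is > -1583981
-1.21·435864 + 2.24·1168697 = 2090485.840, which is > 2073197
2.23·435864 + 0.24·1168697 = 1252464.000, which is < 1294937
This sign pattern matches Lambda.

Lambda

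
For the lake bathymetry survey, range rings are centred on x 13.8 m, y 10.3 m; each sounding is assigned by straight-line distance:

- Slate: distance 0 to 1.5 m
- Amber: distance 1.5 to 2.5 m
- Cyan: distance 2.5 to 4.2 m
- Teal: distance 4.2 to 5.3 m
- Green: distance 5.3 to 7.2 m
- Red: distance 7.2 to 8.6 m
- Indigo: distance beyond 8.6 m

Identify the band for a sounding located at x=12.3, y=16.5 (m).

Distance = √((12.3−13.8)² + (16.5−10.3)²) = √(2.250 + 38.440) = 6.379 m.
5.3 ≤ 6.379 < 7.2 → Green.

Green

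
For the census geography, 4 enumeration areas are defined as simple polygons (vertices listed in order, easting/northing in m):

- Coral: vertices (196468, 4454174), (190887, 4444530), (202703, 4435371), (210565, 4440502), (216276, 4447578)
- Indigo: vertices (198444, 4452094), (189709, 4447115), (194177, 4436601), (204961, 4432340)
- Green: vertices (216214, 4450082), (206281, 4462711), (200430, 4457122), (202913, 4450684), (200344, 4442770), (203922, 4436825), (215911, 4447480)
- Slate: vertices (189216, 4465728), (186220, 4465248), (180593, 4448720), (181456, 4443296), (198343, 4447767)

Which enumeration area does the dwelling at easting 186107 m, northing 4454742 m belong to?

Slate

Cast a ray rightward from (186107, 4454742). For each polygon, the edges (by vertex number in listed order) whose endpoints lie on opposite sides of northing = 4454742, where each meets that height, and whether that is right or left of the point:
Coral: no edge straddles that height → 0 crossings.
Indigo: no edge straddles that height → 0 crossings.
Green: 1–2 at easting≈212548.8 (right), 3–4 at easting≈201347.9 (right) → 2 crossings.
Slate: 2–3 at easting≈182643.2 (left), 5–1 at easting≈194798.6 (right) → 1 crossing.
Only Slate has an odd count, so the point is inside Slate.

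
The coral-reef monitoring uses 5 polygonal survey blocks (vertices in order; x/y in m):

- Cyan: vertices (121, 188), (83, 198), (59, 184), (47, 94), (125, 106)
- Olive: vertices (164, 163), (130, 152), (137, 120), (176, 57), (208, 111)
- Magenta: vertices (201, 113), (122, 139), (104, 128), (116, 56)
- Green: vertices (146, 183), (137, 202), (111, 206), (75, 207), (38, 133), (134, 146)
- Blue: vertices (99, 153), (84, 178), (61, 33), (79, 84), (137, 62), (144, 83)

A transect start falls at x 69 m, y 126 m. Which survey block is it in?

Cyan

Cast a ray rightward from (69, 126). For each polygon, the edges (by vertex number in listed order) whose endpoints lie on opposite sides of y = 126, where each meets that height, and whether that is right or left of the point:
Cyan: 3–4 at x≈51.3 (left), 5–1 at x≈124.0 (right) → 1 crossing.
Olive: 2–3 at x≈135.7 (right), 5–1 at x≈195.3 (right) → 2 crossings.
Magenta: 1–2 at x≈161.5 (right), 3–4 at x≈104.3 (right) → 2 crossings.
Green: no edge straddles that height → 0 crossings.
Blue: 2–3 at x≈75.8 (right), 6–1 at x≈116.4 (right) → 2 crossings.
Only Cyan has an odd count, so the point is inside Cyan.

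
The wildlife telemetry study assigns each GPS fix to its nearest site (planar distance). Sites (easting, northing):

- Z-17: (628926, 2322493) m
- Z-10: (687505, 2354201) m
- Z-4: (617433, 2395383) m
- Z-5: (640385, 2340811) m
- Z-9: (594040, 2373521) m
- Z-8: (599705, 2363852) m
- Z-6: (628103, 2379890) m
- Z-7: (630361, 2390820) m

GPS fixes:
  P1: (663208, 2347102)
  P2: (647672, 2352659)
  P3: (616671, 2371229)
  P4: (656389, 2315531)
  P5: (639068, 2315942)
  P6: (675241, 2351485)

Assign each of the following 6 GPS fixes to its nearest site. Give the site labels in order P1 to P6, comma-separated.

P1 → Z-5 (d²=560466010.00)
P2 → Z-5 (d²=193475473.00)
P3 → Z-6 (d²=205703545.00)
P4 → Z-17 (d²=802685813.00)
P5 → Z-17 (d²=145775765.00)
P6 → Z-10 (d²=157782352.00)

Z-5, Z-5, Z-6, Z-17, Z-17, Z-10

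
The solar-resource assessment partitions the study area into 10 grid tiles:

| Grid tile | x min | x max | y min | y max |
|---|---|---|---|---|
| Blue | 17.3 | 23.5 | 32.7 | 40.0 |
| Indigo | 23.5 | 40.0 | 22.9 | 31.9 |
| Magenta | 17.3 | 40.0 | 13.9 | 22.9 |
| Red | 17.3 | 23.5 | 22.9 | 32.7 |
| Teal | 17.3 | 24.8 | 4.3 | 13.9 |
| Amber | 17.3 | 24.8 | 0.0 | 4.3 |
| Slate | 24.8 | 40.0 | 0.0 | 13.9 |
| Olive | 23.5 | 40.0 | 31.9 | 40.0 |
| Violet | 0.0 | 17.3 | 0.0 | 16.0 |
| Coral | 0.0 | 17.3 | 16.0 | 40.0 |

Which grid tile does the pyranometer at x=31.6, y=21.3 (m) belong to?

Magenta

The point has x = 31.6 and y = 21.3.
Only Magenta satisfies 17.3 ≤ x ≤ 40.0 and 13.9 ≤ y ≤ 22.9.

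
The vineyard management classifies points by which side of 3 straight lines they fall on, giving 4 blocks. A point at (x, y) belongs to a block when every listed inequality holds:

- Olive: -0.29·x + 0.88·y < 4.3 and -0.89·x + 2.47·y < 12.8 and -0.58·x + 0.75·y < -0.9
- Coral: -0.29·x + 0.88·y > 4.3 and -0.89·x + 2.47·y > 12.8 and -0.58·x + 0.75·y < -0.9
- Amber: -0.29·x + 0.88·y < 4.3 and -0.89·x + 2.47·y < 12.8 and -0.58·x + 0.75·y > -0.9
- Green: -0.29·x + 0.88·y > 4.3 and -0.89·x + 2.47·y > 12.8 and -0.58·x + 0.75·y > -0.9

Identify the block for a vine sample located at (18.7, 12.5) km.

-0.29·18.7 + 0.88·12.5 = 5.577, which is > 4.3
-0.89·18.7 + 2.47·12.5 = 14.232, which is > 12.8
-0.58·18.7 + 0.75·12.5 = -1.471, which is < -0.9
This sign pattern matches Coral.

Coral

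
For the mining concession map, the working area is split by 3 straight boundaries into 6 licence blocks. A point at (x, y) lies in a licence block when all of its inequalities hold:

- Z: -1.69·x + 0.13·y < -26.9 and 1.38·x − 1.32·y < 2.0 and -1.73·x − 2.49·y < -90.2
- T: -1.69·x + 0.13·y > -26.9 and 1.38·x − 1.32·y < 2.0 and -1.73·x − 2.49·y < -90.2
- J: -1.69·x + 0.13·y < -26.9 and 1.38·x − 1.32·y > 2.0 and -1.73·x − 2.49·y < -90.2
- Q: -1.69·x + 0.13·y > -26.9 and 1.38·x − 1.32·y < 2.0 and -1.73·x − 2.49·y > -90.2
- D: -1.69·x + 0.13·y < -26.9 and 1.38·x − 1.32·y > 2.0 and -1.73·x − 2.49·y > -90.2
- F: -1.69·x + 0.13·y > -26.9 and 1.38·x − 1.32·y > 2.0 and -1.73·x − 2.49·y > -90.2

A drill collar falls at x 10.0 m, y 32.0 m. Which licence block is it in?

T

-1.69·10.0 + 0.13·32.0 = -12.740, which is > -26.9
1.38·10.0 − 1.32·32.0 = -28.440, which is < 2.0
-1.73·10.0 − 2.49·32.0 = -96.980, which is < -90.2
This sign pattern matches T.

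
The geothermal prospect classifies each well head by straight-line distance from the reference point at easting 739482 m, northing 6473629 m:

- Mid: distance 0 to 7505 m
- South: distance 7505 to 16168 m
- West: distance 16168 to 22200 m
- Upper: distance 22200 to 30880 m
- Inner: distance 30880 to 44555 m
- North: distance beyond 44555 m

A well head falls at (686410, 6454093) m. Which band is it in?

North

Distance = √((686410−739482)² + (6454093−6473629)²) = √(2816637184.000 + 381655296.000) = 56553.448 m.
44555 ≤ 56553.448 < ∞ → North.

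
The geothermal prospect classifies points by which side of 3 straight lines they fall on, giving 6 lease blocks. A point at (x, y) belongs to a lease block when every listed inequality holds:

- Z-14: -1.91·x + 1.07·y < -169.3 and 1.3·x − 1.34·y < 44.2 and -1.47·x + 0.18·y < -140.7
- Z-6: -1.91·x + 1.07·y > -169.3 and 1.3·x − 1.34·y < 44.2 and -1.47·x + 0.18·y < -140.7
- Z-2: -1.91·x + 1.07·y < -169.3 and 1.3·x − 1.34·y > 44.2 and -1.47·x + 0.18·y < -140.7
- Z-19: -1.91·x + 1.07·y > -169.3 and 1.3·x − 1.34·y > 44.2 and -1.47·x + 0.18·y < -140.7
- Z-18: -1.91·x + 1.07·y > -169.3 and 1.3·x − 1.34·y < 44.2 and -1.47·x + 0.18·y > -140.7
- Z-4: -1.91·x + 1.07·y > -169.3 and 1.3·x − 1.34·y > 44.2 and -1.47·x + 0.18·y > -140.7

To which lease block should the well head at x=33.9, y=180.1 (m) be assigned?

Z-18

-1.91·33.9 + 1.07·180.1 = 127.958, which is > -169.3
1.3·33.9 − 1.34·180.1 = -197.264, which is < 44.2
-1.47·33.9 + 0.18·180.1 = -17.415, which is > -140.7
This sign pattern matches Z-18.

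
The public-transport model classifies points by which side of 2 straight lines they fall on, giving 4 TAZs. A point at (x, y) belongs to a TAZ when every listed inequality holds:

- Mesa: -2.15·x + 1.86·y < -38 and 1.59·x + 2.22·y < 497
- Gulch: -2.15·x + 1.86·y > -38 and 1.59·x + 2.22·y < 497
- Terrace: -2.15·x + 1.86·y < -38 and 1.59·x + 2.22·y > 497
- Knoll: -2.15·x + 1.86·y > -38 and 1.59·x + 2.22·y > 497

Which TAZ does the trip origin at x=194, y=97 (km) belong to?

-2.15·194 + 1.86·97 = -236.680, which is < -38
1.59·194 + 2.22·97 = 523.800, which is > 497
This sign pattern matches Terrace.

Terrace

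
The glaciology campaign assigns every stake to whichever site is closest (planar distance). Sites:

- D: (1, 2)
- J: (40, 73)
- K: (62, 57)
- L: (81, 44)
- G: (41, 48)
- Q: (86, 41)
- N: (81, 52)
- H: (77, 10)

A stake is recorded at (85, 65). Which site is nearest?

Squared distances to each site:
D: 11025.000; J: 2089.000; K: 593.000; L: 457.000; G: 2225.000; Q: 577.000; N: 185.000; H: 3089.000.
Minimum at N.

N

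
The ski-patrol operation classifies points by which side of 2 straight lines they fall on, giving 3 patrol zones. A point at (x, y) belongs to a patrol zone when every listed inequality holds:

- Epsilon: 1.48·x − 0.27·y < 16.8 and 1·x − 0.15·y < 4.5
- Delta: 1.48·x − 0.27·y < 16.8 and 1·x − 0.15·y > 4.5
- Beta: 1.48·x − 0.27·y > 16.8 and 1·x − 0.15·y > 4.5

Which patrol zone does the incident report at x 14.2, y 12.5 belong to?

1.48·14.2 − 0.27·12.5 = 17.641, which is > 16.8
1·14.2 − 0.15·12.5 = 12.325, which is > 4.5
This sign pattern matches Beta.

Beta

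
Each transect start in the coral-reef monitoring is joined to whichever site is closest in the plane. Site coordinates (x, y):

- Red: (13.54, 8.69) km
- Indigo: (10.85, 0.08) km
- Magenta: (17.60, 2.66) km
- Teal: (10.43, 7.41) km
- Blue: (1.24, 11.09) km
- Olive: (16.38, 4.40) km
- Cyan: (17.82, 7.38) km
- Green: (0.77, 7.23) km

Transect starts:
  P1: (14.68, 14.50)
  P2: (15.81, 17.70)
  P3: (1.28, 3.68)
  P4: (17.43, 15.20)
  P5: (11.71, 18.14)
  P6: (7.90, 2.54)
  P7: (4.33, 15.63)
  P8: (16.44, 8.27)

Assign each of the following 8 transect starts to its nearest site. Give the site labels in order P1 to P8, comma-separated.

Red, Red, Green, Red, Red, Indigo, Blue, Cyan

P1 → Red (d²=35.06)
P2 → Red (d²=86.33)
P3 → Green (d²=12.86)
P4 → Red (d²=57.51)
P5 → Red (d²=92.65)
P6 → Indigo (d²=14.75)
P7 → Blue (d²=30.16)
P8 → Cyan (d²=2.70)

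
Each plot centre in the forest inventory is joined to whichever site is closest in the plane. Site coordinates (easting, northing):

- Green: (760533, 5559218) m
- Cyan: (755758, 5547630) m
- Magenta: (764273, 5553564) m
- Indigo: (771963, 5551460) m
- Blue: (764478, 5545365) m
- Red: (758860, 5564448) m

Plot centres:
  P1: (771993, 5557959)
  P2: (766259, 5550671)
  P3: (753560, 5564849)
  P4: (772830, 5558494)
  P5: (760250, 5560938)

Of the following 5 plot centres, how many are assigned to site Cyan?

P1 → Indigo
P2 → Magenta
P3 → Red
P4 → Indigo
P5 → Green
0 of the 5 go to Cyan.

0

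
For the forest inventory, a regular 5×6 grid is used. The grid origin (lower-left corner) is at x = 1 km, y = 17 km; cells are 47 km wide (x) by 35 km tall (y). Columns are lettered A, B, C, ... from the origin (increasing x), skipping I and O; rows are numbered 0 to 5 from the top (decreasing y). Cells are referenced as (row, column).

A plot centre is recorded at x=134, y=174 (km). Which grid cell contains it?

Column index: ⌊(134 − 1) / 47⌋ = ⌊2.830⌋ = 2 → column C
Row offset from origin: ⌊(174 − 17) / 35⌋ = ⌊4.486⌋ = 4 → row 1 (counted from top)

(1, C)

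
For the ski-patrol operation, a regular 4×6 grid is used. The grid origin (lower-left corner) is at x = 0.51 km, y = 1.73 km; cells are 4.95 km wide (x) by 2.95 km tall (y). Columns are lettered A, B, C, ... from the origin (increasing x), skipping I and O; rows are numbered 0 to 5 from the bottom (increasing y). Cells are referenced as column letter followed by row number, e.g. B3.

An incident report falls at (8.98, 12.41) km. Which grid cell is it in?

Column index: ⌊(8.98 − 0.51) / 4.95⌋ = ⌊1.711⌋ = 1 → column B
Row offset from origin: ⌊(12.41 − 1.73) / 2.95⌋ = ⌊3.620⌋ = 3 → row 3

B3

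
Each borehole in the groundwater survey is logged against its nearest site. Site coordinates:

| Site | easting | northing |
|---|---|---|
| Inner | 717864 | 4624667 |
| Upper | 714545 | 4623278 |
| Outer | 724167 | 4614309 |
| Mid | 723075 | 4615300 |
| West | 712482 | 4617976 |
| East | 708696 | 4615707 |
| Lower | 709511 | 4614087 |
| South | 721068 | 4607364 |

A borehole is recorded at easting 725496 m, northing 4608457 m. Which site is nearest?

South

Squared distances to each site:
Inner: 321011524.000; Upper: 339586442.000; Outer: 36012145.000; Mid: 52687890.000; West: 259975557.000; East: 334802500.000; Lower: 287217125.000; South: 20801833.000.
Minimum at South.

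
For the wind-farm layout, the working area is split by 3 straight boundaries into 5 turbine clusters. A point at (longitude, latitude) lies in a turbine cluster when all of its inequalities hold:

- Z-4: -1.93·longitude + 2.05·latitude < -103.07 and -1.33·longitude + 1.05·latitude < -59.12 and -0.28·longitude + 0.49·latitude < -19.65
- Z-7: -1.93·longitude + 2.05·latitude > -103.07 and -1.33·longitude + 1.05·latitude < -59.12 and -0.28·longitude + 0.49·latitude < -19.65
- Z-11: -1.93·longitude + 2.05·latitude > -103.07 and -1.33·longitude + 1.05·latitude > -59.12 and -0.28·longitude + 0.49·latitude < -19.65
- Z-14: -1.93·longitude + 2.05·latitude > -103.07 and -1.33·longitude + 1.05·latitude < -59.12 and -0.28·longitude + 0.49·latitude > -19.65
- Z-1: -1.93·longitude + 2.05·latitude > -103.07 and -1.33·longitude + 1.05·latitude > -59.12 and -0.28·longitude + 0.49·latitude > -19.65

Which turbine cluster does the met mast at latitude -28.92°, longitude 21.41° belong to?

Z-11

-1.93·21.41 + 2.05·-28.92 = -100.607, which is > -103.07
-1.33·21.41 + 1.05·-28.92 = -58.841, which is > -59.12
-0.28·21.41 + 0.49·-28.92 = -20.166, which is < -19.65
This sign pattern matches Z-11.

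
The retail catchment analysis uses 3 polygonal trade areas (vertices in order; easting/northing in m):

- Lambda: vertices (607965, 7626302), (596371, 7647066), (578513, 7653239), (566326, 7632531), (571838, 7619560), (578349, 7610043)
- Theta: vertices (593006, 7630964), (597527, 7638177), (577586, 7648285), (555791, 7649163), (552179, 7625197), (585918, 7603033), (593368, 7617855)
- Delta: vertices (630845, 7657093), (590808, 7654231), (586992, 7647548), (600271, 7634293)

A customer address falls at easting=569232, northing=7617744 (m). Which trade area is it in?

Cast a ray rightward from (569232, 7617744). For each polygon, the edges (by vertex number in listed order) whose endpoints lie on opposite sides of northing = 7617744, where each meets that height, and whether that is right or left of the point:
Lambda: 5–6 at easting≈573080.4 (right), 6–1 at easting≈592376.5 (right) → 2 crossings.
Theta: 5–6 at easting≈563524.3 (left), 6–7 at easting≈593312.2 (right) → 1 crossing.
Delta: no edge straddles that height → 0 crossings.
Only Theta has an odd count, so the point is inside Theta.

Theta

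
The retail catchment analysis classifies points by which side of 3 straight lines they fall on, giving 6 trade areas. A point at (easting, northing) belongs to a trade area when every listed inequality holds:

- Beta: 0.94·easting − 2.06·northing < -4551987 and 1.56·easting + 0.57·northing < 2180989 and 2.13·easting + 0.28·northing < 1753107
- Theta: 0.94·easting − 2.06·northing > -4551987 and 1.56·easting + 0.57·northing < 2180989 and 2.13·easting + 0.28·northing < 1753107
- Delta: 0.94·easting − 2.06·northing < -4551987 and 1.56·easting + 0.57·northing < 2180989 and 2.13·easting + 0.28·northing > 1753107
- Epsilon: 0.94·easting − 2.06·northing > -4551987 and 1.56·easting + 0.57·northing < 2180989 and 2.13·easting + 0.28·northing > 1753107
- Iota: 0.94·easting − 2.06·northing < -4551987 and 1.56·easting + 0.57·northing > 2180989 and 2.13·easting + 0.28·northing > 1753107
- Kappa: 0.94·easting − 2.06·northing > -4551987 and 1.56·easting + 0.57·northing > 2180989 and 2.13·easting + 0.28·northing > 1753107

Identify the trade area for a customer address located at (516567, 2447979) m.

Iota

0.94·516567 − 2.06·2447979 = -4557263.760, which is < -4551987
1.56·516567 + 0.57·2447979 = 2201192.550, which is > 2180989
2.13·516567 + 0.28·2447979 = 1785721.830, which is > 1753107
This sign pattern matches Iota.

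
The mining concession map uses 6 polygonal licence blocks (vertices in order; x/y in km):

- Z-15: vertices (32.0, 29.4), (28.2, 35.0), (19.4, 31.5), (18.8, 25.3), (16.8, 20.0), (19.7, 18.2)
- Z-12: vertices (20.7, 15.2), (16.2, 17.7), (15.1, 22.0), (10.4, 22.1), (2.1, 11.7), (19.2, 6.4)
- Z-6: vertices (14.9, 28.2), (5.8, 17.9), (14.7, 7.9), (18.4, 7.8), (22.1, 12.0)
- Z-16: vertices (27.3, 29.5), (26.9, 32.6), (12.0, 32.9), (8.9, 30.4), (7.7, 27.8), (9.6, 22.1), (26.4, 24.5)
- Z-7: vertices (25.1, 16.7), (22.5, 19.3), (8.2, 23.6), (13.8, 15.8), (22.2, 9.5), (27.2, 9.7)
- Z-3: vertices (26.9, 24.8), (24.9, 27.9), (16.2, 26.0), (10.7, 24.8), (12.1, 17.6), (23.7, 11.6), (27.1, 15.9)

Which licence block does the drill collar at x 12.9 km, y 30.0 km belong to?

Z-16

Cast a ray rightward from (12.9, 30.0). For each polygon, the edges (by vertex number in listed order) whose endpoints lie on opposite sides of y = 30.0, where each meets that height, and whether that is right or left of the point:
Z-15: 1–2 at x≈31.59 (right), 3–4 at x≈19.25 (right) → 2 crossings.
Z-12: no edge straddles that height → 0 crossings.
Z-6: no edge straddles that height → 0 crossings.
Z-16: 1–2 at x≈27.24 (right), 4–5 at x≈8.72 (left) → 1 crossing.
Z-7: no edge straddles that height → 0 crossings.
Z-3: no edge straddles that height → 0 crossings.
Only Z-16 has an odd count, so the point is inside Z-16.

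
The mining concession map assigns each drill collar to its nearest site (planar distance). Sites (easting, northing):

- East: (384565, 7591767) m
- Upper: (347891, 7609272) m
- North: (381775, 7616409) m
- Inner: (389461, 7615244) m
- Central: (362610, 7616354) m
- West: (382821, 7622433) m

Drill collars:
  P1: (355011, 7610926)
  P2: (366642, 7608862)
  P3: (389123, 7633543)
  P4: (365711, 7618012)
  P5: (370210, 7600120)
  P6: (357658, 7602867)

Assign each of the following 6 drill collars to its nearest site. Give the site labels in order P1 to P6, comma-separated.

P1 → Upper (d²=53430116.00)
P2 → Central (d²=72387088.00)
P3 → West (d²=163147304.00)
P4 → Central (d²=12365165.00)
P5 → East (d²=275838634.00)
P6 → Upper (d²=136418314.00)

Upper, Central, West, Central, East, Upper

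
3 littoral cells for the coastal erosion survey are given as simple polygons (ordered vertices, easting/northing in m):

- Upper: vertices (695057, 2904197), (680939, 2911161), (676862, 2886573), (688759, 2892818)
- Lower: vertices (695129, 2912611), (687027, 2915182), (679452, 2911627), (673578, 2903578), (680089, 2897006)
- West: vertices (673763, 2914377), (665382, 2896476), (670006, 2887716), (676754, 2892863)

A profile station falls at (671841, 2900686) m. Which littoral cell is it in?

Cast a ray rightward from (671841, 2900686). For each polygon, the edges (by vertex number in listed order) whose endpoints lie on opposite sides of northing = 2900686, where each meets that height, and whether that is right or left of the point:
Upper: 2–3 at easting≈679202.1 (right), 4–1 at easting≈693113.7 (right) → 2 crossings.
Lower: 4–5 at easting≈676443.2 (right), 5–1 at easting≈683635.8 (right) → 2 crossings.
West: 1–2 at easting≈667353.1 (left), 4–1 at easting≈675666.4 (right) → 1 crossing.
Only West has an odd count, so the point is inside West.

West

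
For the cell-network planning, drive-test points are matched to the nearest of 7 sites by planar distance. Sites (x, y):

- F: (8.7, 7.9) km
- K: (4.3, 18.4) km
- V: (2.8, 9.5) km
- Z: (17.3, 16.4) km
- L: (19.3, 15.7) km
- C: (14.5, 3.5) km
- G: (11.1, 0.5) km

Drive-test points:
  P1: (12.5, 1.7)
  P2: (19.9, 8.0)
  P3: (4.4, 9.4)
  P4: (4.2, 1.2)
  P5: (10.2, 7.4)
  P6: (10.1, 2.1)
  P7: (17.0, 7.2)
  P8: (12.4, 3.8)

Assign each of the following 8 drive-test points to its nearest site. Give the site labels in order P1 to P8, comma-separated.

P1 → G (d²=3.40)
P2 → C (d²=49.41)
P3 → V (d²=2.57)
P4 → G (d²=48.10)
P5 → F (d²=2.50)
P6 → G (d²=3.56)
P7 → C (d²=19.94)
P8 → C (d²=4.50)

G, C, V, G, F, G, C, C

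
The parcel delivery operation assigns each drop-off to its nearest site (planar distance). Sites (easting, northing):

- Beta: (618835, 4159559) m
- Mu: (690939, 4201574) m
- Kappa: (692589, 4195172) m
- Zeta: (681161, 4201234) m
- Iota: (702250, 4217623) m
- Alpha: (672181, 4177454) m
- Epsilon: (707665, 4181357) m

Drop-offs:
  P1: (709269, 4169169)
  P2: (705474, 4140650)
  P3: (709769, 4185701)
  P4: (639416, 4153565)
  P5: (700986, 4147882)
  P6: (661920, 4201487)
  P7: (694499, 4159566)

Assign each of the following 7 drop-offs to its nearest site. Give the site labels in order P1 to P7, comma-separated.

P1 → Epsilon (d²=151120160.00)
P2 → Epsilon (d²=1661860330.00)
P3 → Epsilon (d²=23297152.00)
P4 → Beta (d²=459505597.00)
P5 → Epsilon (d²=1165184666.00)
P6 → Zeta (d²=370280090.00)
P7 → Epsilon (d²=648191237.00)

Epsilon, Epsilon, Epsilon, Beta, Epsilon, Zeta, Epsilon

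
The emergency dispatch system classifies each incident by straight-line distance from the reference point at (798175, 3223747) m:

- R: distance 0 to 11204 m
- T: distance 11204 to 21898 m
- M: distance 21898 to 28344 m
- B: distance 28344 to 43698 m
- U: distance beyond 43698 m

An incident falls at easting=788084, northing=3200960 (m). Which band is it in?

Distance = √((788084−798175)² + (3200960−3223747)²) = √(101828281.000 + 519247369.000) = 24921.389 m.
21898 ≤ 24921.389 < 28344 → M.

M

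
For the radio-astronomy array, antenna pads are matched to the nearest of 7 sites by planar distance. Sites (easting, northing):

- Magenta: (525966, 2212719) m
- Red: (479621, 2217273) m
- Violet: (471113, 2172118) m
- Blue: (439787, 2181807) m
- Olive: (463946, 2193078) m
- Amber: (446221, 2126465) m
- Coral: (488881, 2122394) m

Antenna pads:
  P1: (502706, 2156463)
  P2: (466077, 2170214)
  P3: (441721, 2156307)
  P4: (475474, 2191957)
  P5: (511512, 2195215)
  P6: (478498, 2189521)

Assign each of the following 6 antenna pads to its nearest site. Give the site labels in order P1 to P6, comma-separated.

Violet, Violet, Blue, Olive, Magenta, Olive

P1 → Violet (d²=1243196674.00)
P2 → Violet (d²=28986512.00)
P3 → Blue (d²=653990356.00)
P4 → Olive (d²=134151425.00)
P5 → Magenta (d²=515308132.00)
P6 → Olive (d²=224412953.00)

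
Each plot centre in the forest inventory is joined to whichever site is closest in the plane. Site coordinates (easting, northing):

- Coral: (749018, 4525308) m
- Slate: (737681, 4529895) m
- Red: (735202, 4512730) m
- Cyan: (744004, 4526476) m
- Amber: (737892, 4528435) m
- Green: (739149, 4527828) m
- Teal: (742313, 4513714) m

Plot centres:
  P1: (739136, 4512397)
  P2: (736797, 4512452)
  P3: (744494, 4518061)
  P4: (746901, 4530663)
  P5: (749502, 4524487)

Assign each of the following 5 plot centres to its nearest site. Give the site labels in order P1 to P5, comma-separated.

Teal, Red, Teal, Cyan, Coral

P1 → Teal (d²=11827818.00)
P2 → Red (d²=2621309.00)
P3 → Teal (d²=23653170.00)
P4 → Cyan (d²=25923578.00)
P5 → Coral (d²=908297.00)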